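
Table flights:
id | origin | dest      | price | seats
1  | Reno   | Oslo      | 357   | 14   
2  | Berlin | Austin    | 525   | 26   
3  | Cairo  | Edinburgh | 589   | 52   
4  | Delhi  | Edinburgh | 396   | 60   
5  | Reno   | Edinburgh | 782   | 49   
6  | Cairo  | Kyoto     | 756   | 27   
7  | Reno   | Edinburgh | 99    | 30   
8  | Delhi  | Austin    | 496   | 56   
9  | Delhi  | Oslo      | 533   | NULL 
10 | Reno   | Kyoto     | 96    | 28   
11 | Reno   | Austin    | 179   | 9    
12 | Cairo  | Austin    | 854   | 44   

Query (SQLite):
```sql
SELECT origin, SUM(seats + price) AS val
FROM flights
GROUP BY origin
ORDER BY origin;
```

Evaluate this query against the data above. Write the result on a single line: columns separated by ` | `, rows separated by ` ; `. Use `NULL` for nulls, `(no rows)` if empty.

For each row compute seats + price.
Group by origin; take SUM of the expression per group.
  Berlin: ids {2} → SUM(seats + price)=551
  Cairo: ids {3, 6, 12} → SUM(seats + price)=2322
  Delhi: ids {4, 8, 9} → SUM(seats + price)=1008
  Reno: ids {1, 5, 7, 10, 11} → SUM(seats + price)=1643

Berlin | 551 ; Cairo | 2322 ; Delhi | 1008 ; Reno | 1643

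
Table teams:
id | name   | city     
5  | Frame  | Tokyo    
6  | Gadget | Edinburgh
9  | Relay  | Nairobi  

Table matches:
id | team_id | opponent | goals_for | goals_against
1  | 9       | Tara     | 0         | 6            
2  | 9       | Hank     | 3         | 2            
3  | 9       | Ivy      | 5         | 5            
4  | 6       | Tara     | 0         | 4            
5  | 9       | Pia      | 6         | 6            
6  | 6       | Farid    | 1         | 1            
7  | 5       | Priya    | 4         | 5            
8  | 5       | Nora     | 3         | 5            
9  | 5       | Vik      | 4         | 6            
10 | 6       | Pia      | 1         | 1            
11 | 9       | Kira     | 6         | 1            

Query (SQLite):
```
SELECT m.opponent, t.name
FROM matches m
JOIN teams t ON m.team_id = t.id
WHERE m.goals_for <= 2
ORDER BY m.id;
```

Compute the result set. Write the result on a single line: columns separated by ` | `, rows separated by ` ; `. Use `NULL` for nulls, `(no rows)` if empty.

Each matches row matches the teams row where team_id = teams.id.
Then keep rows with m.goals_for <= 2.

Tara | Relay ; Tara | Gadget ; Farid | Gadget ; Pia | Gadget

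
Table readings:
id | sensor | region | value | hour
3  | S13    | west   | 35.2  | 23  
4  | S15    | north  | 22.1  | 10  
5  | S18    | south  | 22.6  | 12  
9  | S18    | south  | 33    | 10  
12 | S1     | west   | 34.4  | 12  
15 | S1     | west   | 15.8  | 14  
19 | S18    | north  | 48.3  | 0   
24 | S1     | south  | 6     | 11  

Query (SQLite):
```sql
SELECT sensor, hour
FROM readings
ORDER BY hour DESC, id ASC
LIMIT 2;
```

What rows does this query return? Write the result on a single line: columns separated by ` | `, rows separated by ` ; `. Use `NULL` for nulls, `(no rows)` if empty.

S13 | 23 ; S1 | 14

Sort by hour desc, tiebreak id asc: (23, id=3), (14, id=15), (12, id=5), (12, id=12), (11, id=24) …. Take first 2.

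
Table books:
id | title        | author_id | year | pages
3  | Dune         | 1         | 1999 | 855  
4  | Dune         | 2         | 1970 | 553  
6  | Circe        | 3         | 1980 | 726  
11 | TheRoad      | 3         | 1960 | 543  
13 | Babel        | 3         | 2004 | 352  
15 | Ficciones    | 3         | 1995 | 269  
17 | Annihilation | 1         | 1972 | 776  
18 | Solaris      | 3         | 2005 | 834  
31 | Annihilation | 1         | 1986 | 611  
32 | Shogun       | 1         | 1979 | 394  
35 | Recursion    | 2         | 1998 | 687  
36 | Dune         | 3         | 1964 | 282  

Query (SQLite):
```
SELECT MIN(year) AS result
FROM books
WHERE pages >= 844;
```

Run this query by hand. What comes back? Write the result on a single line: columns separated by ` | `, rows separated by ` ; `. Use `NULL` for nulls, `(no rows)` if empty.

Rows where pages >= 844 → year values: [1999].
MIN of non-NULL values = 1999.

1999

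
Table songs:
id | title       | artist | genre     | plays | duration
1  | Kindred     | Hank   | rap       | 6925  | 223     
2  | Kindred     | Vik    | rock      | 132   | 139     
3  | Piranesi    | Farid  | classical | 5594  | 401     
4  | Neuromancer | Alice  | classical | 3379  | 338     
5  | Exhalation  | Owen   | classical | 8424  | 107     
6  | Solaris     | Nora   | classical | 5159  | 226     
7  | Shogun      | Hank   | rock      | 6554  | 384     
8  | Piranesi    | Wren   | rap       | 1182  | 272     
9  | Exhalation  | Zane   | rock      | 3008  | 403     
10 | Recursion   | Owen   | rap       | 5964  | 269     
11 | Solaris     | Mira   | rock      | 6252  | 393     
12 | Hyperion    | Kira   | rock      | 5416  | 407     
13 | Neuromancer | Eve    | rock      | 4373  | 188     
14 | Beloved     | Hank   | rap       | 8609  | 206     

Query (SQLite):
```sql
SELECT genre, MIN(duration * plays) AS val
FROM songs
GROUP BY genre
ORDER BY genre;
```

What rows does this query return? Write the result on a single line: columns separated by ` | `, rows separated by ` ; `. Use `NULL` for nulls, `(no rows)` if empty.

classical | 901368 ; rap | 321504 ; rock | 18348

For each row compute duration * plays.
Group by genre; take MIN of the expression per group.
  classical: ids {3, 4, 5, 6} → MIN(duration * plays)=901368
  rap: ids {1, 8, 10, 14} → MIN(duration * plays)=321504
  rock: ids {2, 7, 9, 11, 12, 13} → MIN(duration * plays)=18348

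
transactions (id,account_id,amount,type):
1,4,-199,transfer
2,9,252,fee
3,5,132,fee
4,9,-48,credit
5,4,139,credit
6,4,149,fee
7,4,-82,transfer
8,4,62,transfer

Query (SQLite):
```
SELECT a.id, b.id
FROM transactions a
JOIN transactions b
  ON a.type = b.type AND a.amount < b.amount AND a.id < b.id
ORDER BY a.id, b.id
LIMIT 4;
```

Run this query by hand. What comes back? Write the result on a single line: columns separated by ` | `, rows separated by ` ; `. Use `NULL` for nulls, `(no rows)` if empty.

Pairs (a,b) with same type, a.amount < b.amount, a.id < b.id.
type groups: credit:{4,5} fee:{2,3,6} transfer:{1,7,8}
Ordered by (a.id, b.id); first 4.

1 | 7 ; 1 | 8 ; 3 | 6 ; 4 | 5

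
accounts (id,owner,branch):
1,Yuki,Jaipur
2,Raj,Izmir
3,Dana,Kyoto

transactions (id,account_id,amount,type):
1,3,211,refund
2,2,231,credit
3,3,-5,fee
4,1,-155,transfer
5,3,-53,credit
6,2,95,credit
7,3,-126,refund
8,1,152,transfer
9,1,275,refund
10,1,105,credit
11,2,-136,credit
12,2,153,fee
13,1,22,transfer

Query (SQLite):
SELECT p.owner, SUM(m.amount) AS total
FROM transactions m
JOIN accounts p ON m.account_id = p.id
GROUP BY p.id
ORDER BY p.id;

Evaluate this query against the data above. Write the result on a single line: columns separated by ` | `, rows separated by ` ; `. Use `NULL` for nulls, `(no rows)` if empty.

Join each transactions row to its accounts via account_id.
Group joined rows by accounts.id; compute SUM(m.amount) per group.
  1: ids {4, 8, 9, 10, 13} → SUM(m.amount)=399
  2: ids {2, 6, 11, 12} → SUM(m.amount)=343
  3: ids {1, 3, 5, 7} → SUM(m.amount)=27

Yuki | 399 ; Raj | 343 ; Dana | 27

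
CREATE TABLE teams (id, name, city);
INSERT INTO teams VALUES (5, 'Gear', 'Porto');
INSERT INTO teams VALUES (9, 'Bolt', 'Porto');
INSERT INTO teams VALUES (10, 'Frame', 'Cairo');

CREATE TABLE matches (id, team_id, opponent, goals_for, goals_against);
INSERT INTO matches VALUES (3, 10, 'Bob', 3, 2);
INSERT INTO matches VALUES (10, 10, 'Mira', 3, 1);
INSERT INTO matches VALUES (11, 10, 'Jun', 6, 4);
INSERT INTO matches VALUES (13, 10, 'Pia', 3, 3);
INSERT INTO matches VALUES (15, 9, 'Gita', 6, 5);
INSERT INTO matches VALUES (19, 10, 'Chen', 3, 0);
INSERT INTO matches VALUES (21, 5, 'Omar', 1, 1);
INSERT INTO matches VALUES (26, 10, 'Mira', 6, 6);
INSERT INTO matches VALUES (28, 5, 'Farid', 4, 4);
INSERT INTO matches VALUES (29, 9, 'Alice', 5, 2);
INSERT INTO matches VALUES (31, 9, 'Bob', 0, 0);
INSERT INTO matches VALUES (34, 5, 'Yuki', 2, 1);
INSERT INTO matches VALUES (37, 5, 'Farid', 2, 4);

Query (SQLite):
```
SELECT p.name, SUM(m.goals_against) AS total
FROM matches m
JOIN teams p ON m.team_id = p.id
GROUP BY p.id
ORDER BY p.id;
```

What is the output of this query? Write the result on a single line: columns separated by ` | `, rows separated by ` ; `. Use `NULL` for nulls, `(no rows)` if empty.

Join each matches row to its teams via team_id.
Group joined rows by teams.id; compute SUM(m.goals_against) per group.
  5: ids {21, 28, 34, 37} → SUM(m.goals_against)=10
  9: ids {15, 29, 31} → SUM(m.goals_against)=7
  10: ids {3, 10, 11, 13, 19, 26} → SUM(m.goals_against)=16

Gear | 10 ; Bolt | 7 ; Frame | 16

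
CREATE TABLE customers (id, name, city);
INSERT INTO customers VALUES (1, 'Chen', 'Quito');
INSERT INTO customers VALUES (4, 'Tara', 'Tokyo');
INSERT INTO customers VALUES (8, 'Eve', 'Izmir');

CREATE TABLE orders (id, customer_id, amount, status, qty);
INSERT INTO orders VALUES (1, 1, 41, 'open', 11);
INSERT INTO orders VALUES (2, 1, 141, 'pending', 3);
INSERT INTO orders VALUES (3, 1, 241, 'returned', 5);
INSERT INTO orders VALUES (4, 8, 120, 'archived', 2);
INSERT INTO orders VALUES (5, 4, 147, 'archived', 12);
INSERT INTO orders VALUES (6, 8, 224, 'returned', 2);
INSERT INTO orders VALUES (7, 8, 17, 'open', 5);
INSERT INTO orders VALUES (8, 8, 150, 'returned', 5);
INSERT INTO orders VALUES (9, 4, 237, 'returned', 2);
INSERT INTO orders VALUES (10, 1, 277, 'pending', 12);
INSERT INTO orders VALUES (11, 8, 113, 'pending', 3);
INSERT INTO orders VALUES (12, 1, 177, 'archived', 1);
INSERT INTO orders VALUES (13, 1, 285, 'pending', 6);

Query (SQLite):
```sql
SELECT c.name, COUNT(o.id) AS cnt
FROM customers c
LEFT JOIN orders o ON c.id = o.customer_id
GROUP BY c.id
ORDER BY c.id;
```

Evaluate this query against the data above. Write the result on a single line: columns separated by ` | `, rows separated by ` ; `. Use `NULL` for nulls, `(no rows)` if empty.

LEFT JOIN keeps every customers row; unmatched ones get NULL for orders columns.
Group by customers.id and compute COUNT(o.id). COUNT(col) of an all-NULL group is 0.
  1: ids {1, 2, 3, 10, 12, 13} → COUNT(o.id)=6
  4: ids {5, 9} → COUNT(o.id)=2
  8: ids {4, 6, 7, 8, 11} → COUNT(o.id)=5

Chen | 6 ; Tara | 2 ; Eve | 5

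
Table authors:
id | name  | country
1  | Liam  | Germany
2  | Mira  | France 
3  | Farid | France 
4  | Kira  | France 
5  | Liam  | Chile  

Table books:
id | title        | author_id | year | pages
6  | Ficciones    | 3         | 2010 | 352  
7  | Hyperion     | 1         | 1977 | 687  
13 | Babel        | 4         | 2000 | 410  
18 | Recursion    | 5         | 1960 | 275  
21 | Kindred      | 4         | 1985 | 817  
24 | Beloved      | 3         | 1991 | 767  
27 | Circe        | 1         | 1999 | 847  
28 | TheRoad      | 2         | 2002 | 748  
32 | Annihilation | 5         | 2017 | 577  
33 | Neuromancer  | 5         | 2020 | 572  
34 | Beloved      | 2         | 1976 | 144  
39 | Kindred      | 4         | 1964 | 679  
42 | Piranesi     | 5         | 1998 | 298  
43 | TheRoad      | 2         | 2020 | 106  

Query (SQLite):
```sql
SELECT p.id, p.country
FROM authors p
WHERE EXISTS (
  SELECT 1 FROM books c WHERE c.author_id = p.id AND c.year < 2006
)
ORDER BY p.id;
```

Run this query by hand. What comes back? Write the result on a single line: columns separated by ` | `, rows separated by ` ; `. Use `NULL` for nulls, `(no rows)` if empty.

1 | Germany ; 2 | France ; 3 | France ; 4 | France ; 5 | Chile

For each authors row, check whether any books with matching author_id has year < 2006.
Keep rows where that is true.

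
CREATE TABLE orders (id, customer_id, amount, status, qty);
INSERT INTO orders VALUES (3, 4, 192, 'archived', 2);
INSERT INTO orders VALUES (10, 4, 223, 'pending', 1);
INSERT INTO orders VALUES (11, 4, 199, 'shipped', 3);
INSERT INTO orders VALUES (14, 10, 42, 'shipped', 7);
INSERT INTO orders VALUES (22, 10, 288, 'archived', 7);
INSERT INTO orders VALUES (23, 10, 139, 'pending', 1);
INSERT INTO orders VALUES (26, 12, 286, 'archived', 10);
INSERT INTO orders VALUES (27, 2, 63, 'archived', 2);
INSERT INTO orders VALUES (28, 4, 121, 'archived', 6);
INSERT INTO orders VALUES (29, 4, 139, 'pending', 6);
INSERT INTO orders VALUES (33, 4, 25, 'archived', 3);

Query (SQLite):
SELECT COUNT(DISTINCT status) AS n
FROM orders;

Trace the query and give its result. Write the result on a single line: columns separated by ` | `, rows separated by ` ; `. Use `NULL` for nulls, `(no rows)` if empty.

3

Count distinct non-NULL status values.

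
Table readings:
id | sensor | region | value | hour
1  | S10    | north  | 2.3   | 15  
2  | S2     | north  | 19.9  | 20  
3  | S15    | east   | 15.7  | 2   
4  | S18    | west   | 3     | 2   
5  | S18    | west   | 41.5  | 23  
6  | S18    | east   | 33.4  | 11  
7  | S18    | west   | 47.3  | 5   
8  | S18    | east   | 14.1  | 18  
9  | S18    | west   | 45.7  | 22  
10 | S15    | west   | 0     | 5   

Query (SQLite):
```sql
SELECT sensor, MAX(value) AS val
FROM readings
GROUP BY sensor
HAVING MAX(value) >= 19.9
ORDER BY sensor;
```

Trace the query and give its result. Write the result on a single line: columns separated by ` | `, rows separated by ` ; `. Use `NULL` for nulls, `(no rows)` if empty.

Partition readings by sensor; compute MAX(value) within each group.
HAVING: keep groups where MAX(value) >= 19.9.
  S10: ids {1} → MAX(value)=2.3
  S15: ids {3, 10} → MAX(value)=15.7
  S18: ids {4, 5, 6, 7, 8, 9} → MAX(value)=47.3
  S2: ids {2} → MAX(value)=19.9

S18 | 47.3 ; S2 | 19.9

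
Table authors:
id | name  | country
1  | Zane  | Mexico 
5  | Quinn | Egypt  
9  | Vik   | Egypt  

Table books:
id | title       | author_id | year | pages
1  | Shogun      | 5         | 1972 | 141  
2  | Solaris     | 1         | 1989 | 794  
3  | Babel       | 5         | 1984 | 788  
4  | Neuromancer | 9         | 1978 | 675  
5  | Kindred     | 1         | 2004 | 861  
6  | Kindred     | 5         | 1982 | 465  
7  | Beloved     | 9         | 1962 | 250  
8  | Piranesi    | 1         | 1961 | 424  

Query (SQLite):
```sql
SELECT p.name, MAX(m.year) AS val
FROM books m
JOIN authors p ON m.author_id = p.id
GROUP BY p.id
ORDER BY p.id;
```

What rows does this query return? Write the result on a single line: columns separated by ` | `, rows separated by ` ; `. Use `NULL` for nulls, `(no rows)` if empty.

Zane | 2004 ; Quinn | 1984 ; Vik | 1978

Join each books row to its authors via author_id.
Group joined rows by authors.id; compute MAX(m.year) per group.
  1: ids {2, 5, 8} → MAX(m.year)=2004
  5: ids {1, 3, 6} → MAX(m.year)=1984
  9: ids {4, 7} → MAX(m.year)=1978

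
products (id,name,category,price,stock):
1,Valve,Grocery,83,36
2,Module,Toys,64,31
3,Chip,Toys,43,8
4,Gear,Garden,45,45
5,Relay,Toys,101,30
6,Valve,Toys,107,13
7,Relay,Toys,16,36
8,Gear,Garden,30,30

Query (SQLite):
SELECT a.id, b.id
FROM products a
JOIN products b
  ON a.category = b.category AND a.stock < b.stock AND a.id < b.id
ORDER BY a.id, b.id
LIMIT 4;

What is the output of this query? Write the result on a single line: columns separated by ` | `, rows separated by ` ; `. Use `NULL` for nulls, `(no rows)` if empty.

2 | 7 ; 3 | 5 ; 3 | 6 ; 3 | 7

Pairs (a,b) with same category, a.stock < b.stock, a.id < b.id.
category groups: Garden:{4,8} Grocery:{1} Toys:{2,3,5,6,7}
Ordered by (a.id, b.id); first 4.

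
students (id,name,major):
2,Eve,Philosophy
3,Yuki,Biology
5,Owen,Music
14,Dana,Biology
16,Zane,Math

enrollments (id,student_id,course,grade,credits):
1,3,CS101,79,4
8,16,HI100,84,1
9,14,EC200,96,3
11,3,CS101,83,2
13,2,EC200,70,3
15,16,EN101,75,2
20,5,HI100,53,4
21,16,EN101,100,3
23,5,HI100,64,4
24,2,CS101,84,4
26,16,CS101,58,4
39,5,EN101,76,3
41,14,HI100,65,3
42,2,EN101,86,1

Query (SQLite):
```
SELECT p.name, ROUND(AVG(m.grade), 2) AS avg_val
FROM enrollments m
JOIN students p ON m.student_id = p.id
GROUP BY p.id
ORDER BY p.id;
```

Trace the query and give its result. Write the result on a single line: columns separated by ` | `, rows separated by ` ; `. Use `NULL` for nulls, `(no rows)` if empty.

Join each enrollments row to its students via student_id.
Group joined rows by students.id; compute ROUND(AVG(m.grade), 2) per group.
  2: ids {13, 24, 42} → ROUND(AVG(m.grade), 2)=80
  3: ids {1, 11} → ROUND(AVG(m.grade), 2)=81
  5: ids {20, 23, 39} → ROUND(AVG(m.grade), 2)=64.33
  14: ids {9, 41} → ROUND(AVG(m.grade), 2)=80.5
  16: ids {8, 15, 21, 26} → ROUND(AVG(m.grade), 2)=79.25

Eve | 80 ; Yuki | 81 ; Owen | 64.33 ; Dana | 80.5 ; Zane | 79.25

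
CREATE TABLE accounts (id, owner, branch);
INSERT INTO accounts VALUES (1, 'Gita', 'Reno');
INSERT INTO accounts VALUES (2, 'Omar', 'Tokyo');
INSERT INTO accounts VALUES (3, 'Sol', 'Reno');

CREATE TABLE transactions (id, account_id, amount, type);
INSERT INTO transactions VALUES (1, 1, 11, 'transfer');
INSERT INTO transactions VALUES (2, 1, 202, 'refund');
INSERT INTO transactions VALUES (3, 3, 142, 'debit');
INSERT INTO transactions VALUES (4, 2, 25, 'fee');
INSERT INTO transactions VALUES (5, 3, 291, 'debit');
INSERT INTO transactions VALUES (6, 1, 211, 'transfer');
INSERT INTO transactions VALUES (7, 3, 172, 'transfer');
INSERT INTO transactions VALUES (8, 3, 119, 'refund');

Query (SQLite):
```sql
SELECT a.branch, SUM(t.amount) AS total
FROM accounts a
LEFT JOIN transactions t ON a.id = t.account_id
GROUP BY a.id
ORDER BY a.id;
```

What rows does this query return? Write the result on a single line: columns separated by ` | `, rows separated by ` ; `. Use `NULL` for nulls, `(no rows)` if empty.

Reno | 424 ; Tokyo | 25 ; Reno | 724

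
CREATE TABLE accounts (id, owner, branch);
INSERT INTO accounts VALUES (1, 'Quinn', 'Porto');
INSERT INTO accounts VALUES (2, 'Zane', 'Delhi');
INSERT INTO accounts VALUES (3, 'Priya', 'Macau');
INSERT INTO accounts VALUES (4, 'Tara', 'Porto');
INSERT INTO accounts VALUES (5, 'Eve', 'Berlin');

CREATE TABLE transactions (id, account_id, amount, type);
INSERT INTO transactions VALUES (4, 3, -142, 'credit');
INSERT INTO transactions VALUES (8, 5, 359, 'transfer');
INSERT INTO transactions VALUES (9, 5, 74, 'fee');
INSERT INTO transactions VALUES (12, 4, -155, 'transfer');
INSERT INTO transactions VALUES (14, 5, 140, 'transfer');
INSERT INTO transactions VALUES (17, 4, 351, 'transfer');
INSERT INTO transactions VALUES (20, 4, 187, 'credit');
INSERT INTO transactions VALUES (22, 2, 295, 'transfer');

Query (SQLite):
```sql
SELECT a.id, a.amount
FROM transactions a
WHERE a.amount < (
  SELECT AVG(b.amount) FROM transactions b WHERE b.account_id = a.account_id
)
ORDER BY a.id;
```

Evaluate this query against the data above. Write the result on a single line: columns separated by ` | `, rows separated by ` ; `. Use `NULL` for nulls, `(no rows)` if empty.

For each transactions row a, compute AVG(amount) over rows sharing a.account_id.
Keep row a if a.amount < that per-group AVG.
  account_id=2: AVG(amount) = 295.0
  account_id=3: AVG(amount) = -142.0
  account_id=4: AVG(amount) = 127.666667
  account_id=5: AVG(amount) = 191.0

9 | 74 ; 12 | -155 ; 14 | 140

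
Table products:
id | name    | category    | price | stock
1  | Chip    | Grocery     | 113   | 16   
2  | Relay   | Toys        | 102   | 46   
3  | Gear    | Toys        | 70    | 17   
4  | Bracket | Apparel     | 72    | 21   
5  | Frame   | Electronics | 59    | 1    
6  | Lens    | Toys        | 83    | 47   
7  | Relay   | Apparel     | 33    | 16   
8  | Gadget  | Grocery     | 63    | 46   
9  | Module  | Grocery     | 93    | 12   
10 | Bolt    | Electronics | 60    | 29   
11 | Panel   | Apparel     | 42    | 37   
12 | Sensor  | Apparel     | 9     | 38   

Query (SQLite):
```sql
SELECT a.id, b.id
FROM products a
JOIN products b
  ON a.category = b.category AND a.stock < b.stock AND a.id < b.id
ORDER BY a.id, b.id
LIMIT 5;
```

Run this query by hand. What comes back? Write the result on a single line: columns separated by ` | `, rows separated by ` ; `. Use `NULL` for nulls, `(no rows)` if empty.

Pairs (a,b) with same category, a.stock < b.stock, a.id < b.id.
category groups: Apparel:{4,7,11,12} Electronics:{5,10} Grocery:{1,8,9} Toys:{2,3,6}
Ordered by (a.id, b.id); first 5.

1 | 8 ; 2 | 6 ; 3 | 6 ; 4 | 11 ; 4 | 12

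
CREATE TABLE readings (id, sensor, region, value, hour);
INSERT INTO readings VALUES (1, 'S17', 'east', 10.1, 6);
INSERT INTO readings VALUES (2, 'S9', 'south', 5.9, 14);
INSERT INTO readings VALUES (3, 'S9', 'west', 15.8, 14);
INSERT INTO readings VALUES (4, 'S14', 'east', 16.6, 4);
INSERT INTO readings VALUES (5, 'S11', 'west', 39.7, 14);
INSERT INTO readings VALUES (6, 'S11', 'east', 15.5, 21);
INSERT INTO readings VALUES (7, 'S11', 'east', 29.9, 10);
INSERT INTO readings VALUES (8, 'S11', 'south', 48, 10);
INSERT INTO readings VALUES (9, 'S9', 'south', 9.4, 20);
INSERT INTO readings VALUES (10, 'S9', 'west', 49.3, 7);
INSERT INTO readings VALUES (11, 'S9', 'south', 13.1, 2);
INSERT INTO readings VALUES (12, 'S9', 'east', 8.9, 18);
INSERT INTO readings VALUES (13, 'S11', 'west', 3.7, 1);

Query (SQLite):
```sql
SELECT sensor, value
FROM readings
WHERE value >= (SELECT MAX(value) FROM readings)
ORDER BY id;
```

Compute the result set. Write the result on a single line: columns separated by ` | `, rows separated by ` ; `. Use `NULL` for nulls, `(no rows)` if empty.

S9 | 49.3

Scalar subquery: MAX(value) over all readings rows = 49.3.
Keep rows where value >= that value.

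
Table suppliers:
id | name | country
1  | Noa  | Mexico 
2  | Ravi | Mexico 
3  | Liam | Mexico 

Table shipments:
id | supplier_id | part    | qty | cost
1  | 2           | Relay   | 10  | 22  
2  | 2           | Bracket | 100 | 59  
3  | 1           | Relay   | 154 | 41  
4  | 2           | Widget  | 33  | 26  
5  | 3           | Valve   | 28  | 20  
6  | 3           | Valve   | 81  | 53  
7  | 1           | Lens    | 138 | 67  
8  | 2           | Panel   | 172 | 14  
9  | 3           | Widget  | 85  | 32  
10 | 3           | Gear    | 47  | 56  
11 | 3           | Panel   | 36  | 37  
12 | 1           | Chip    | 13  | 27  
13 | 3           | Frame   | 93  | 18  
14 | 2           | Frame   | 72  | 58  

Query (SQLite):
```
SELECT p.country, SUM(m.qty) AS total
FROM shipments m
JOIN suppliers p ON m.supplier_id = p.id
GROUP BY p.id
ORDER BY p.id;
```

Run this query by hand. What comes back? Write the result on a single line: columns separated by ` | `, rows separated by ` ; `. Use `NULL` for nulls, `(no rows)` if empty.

Mexico | 305 ; Mexico | 387 ; Mexico | 370

Join each shipments row to its suppliers via supplier_id.
Group joined rows by suppliers.id; compute SUM(m.qty) per group.
  1: ids {3, 7, 12} → SUM(m.qty)=305
  2: ids {1, 2, 4, 8, 14} → SUM(m.qty)=387
  3: ids {5, 6, 9, 10, 11, 13} → SUM(m.qty)=370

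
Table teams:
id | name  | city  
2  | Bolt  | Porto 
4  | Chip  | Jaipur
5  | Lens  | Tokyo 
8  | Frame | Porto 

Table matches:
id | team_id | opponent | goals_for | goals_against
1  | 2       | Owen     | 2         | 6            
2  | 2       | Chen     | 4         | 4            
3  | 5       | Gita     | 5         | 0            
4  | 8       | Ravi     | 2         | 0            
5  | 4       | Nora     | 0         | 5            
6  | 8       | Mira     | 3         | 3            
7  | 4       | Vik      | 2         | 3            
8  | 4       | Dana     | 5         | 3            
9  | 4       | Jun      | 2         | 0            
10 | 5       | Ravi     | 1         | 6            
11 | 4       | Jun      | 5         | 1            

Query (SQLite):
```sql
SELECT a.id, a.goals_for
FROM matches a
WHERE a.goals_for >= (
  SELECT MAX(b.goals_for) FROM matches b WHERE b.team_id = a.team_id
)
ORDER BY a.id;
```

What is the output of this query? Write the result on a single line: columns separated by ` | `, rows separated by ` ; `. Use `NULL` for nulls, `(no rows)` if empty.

2 | 4 ; 3 | 5 ; 6 | 3 ; 8 | 5 ; 11 | 5

For each matches row a, compute MAX(goals_for) over rows sharing a.team_id.
Keep row a if a.goals_for >= that per-group MAX.
  team_id=2: MAX(goals_for) = 4
  team_id=4: MAX(goals_for) = 5
  team_id=5: MAX(goals_for) = 5
  team_id=8: MAX(goals_for) = 3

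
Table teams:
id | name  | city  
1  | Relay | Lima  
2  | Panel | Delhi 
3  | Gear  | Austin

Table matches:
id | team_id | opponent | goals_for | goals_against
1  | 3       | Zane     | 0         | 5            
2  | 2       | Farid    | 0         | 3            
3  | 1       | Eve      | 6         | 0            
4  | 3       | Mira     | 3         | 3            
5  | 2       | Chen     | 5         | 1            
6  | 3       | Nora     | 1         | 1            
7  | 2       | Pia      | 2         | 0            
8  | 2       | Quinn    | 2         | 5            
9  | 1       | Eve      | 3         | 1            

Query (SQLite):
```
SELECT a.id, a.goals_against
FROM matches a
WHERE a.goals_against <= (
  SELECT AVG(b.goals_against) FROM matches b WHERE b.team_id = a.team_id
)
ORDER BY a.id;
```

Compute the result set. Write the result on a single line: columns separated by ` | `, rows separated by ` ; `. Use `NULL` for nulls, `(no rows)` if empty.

For each matches row a, compute AVG(goals_against) over rows sharing a.team_id.
Keep row a if a.goals_against <= that per-group AVG.
  team_id=1: AVG(goals_against) = 0.5
  team_id=2: AVG(goals_against) = 2.25
  team_id=3: AVG(goals_against) = 3.0

3 | 0 ; 4 | 3 ; 5 | 1 ; 6 | 1 ; 7 | 0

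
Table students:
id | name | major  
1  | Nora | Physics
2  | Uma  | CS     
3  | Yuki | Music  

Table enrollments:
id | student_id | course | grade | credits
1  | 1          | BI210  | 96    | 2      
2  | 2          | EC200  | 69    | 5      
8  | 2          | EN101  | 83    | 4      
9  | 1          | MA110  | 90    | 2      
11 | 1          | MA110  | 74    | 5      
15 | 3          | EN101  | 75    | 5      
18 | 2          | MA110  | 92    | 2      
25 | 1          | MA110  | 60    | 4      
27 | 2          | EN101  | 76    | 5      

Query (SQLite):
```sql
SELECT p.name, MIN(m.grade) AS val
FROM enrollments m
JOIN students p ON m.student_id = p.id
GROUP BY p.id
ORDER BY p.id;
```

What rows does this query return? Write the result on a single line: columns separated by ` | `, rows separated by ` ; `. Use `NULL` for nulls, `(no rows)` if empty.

Join each enrollments row to its students via student_id.
Group joined rows by students.id; compute MIN(m.grade) per group.
  1: ids {1, 9, 11, 25} → MIN(m.grade)=60
  2: ids {2, 8, 18, 27} → MIN(m.grade)=69
  3: ids {15} → MIN(m.grade)=75

Nora | 60 ; Uma | 69 ; Yuki | 75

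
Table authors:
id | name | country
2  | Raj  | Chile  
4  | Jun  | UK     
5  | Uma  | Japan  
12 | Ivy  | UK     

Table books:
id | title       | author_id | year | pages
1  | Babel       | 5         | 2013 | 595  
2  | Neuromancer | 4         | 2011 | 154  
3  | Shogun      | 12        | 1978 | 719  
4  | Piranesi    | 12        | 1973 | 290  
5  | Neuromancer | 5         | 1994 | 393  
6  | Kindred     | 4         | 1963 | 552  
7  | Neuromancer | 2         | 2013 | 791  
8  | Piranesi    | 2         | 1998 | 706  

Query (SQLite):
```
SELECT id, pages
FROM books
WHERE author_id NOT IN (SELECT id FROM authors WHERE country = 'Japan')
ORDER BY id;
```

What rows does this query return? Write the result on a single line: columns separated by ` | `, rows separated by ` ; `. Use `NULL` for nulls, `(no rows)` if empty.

Inner query: authors.id where country = 'Japan'.
Outer: keep books rows whose author_id is not in that set.
Inner query → {5}

2 | 154 ; 3 | 719 ; 4 | 290 ; 6 | 552 ; 7 | 791 ; 8 | 706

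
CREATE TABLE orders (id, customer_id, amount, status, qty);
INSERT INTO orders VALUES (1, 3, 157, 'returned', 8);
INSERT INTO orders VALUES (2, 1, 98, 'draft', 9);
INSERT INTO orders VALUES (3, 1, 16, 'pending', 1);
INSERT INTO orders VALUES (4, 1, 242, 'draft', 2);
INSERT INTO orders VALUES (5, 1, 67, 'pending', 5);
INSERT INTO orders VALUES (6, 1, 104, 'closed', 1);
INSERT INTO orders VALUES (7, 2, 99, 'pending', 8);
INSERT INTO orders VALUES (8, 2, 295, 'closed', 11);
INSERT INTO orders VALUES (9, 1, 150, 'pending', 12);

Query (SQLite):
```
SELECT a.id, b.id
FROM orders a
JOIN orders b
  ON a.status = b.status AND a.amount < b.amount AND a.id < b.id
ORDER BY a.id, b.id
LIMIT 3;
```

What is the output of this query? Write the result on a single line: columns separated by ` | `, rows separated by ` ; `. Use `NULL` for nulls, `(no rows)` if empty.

2 | 4 ; 3 | 5 ; 3 | 7

Pairs (a,b) with same status, a.amount < b.amount, a.id < b.id.
status groups: closed:{6,8} draft:{2,4} pending:{3,5,7,9} returned:{1}
Ordered by (a.id, b.id); first 3.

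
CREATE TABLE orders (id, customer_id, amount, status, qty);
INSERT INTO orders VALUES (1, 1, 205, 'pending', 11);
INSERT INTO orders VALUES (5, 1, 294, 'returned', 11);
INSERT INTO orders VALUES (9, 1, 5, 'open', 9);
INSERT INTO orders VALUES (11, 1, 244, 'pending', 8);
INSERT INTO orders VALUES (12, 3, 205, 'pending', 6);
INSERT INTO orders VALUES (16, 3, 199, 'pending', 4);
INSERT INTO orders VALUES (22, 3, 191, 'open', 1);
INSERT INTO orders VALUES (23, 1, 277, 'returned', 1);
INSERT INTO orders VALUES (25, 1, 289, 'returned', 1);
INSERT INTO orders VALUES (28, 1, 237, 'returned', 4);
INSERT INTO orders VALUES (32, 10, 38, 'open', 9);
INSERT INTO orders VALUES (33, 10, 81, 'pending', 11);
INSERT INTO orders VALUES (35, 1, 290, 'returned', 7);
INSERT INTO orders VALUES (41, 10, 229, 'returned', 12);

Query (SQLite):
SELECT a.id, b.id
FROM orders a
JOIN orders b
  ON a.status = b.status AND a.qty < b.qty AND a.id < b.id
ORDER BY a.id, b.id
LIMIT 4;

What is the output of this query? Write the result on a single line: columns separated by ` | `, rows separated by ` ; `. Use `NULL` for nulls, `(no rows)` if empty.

5 | 41 ; 11 | 33 ; 12 | 33 ; 16 | 33

Pairs (a,b) with same status, a.qty < b.qty, a.id < b.id.
status groups: open:{9,22,32} pending:{1,11,12,16,33} returned:{5,23,25,28,35,41}
Ordered by (a.id, b.id); first 4.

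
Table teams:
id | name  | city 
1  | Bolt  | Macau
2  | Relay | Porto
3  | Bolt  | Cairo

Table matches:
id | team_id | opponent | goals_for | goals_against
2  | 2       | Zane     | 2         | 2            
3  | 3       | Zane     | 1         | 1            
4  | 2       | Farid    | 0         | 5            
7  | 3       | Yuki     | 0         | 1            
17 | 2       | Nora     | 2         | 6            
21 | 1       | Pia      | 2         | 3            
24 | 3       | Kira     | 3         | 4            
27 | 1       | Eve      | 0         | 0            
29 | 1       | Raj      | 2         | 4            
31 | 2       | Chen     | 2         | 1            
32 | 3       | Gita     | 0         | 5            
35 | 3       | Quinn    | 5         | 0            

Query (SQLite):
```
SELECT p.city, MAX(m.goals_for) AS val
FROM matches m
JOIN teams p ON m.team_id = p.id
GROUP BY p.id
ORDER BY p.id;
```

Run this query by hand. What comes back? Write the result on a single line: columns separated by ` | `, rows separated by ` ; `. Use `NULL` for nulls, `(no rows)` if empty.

Join each matches row to its teams via team_id.
Group joined rows by teams.id; compute MAX(m.goals_for) per group.
  1: ids {21, 27, 29} → MAX(m.goals_for)=2
  2: ids {2, 4, 17, 31} → MAX(m.goals_for)=2
  3: ids {3, 7, 24, 32, 35} → MAX(m.goals_for)=5

Macau | 2 ; Porto | 2 ; Cairo | 5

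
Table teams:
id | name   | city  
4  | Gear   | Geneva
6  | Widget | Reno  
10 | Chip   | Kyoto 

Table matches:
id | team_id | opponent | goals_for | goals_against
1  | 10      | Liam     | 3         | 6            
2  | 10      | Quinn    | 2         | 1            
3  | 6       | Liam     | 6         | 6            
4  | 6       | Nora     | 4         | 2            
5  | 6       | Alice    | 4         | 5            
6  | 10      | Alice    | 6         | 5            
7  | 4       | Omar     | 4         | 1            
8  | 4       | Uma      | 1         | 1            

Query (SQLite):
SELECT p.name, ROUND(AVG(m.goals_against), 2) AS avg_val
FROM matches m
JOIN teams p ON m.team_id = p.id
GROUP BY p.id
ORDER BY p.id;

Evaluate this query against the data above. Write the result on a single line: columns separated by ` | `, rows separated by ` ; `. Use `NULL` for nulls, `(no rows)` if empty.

Gear | 1 ; Widget | 4.33 ; Chip | 4

Join each matches row to its teams via team_id.
Group joined rows by teams.id; compute ROUND(AVG(m.goals_against), 2) per group.
  4: ids {7, 8} → ROUND(AVG(m.goals_against), 2)=1
  6: ids {3, 4, 5} → ROUND(AVG(m.goals_against), 2)=4.33
  10: ids {1, 2, 6} → ROUND(AVG(m.goals_against), 2)=4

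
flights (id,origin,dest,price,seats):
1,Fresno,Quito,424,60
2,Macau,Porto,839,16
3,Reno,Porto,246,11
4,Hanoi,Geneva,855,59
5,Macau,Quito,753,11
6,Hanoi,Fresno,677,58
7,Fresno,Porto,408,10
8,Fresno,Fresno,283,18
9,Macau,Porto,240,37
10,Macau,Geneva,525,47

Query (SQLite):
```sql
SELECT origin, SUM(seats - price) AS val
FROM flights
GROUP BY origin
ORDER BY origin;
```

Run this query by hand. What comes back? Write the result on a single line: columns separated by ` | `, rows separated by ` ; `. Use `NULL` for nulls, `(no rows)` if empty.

Fresno | -1027 ; Hanoi | -1415 ; Macau | -2246 ; Reno | -235

For each row compute seats - price.
Group by origin; take SUM of the expression per group.
  Fresno: ids {1, 7, 8} → SUM(seats - price)=-1027
  Hanoi: ids {4, 6} → SUM(seats - price)=-1415
  Macau: ids {2, 5, 9, 10} → SUM(seats - price)=-2246
  Reno: ids {3} → SUM(seats - price)=-235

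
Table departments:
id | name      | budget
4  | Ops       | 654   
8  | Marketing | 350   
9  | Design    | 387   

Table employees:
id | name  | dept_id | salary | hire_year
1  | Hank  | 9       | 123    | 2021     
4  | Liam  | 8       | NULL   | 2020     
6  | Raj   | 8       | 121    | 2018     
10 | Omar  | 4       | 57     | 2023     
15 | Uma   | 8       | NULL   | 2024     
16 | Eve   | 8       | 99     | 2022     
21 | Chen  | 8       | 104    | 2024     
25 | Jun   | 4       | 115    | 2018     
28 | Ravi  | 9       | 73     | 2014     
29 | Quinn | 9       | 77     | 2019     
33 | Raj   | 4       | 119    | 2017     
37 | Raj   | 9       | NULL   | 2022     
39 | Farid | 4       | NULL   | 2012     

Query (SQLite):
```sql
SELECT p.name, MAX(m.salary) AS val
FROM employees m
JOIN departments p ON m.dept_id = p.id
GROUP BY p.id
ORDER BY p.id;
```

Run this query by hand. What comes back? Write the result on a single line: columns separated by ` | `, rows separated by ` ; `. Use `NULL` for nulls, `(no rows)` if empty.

Join each employees row to its departments via dept_id.
Group joined rows by departments.id; compute MAX(m.salary) per group.
  4: ids {10, 25, 33, 39} → MAX(m.salary)=119
  8: ids {4, 6, 15, 16, 21} → MAX(m.salary)=121
  9: ids {1, 28, 29, 37} → MAX(m.salary)=123

Ops | 119 ; Marketing | 121 ; Design | 123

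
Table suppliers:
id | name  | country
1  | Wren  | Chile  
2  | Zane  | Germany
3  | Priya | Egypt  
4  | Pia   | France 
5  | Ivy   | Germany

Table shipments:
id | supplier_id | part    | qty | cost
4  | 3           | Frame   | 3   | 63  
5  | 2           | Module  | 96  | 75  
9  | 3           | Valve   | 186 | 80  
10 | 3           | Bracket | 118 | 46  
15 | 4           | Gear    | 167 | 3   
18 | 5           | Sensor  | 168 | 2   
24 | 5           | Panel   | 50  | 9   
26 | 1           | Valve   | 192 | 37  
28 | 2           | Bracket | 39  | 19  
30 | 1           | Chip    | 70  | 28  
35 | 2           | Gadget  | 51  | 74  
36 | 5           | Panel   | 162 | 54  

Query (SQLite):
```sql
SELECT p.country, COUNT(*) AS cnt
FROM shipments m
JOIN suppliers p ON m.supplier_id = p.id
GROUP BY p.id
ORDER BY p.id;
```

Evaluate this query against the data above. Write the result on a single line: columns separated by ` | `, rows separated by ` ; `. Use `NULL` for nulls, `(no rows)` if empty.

Join each shipments row to its suppliers via supplier_id.
Group joined rows by suppliers.id; compute COUNT(*) per group.
  1: ids {26, 30} → COUNT(*)=2
  2: ids {5, 28, 35} → COUNT(*)=3
  3: ids {4, 9, 10} → COUNT(*)=3
  4: ids {15} → COUNT(*)=1
  5: ids {18, 24, 36} → COUNT(*)=3

Chile | 2 ; Germany | 3 ; Egypt | 3 ; France | 1 ; Germany | 3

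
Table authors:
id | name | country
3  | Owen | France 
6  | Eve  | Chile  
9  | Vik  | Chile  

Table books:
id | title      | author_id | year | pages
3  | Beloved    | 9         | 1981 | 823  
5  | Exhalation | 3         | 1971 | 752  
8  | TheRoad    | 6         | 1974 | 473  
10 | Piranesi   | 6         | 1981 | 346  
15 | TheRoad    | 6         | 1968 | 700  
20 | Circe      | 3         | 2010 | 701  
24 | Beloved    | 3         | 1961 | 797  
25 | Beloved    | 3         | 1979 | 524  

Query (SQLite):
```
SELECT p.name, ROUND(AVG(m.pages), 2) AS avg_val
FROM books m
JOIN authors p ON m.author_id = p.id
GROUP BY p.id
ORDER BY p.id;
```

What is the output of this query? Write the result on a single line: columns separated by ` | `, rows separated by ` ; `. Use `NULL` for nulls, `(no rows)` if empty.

Join each books row to its authors via author_id.
Group joined rows by authors.id; compute ROUND(AVG(m.pages), 2) per group.
  3: ids {5, 20, 24, 25} → ROUND(AVG(m.pages), 2)=693.5
  6: ids {8, 10, 15} → ROUND(AVG(m.pages), 2)=506.33
  9: ids {3} → ROUND(AVG(m.pages), 2)=823

Owen | 693.5 ; Eve | 506.33 ; Vik | 823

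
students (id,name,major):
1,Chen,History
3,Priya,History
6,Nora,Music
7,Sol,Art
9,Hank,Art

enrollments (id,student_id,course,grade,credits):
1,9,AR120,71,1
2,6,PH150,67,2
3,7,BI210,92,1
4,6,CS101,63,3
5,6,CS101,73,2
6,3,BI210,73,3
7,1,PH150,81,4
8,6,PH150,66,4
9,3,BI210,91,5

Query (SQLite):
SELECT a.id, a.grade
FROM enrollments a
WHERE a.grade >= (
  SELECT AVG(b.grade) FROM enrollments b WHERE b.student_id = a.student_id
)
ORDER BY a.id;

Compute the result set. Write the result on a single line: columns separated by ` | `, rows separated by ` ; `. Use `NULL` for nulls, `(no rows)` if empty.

For each enrollments row a, compute AVG(grade) over rows sharing a.student_id.
Keep row a if a.grade >= that per-group AVG.
  student_id=1: AVG(grade) = 81.0
  student_id=3: AVG(grade) = 82.0
  student_id=6: AVG(grade) = 67.25
  student_id=7: AVG(grade) = 92.0
  student_id=9: AVG(grade) = 71.0

1 | 71 ; 3 | 92 ; 5 | 73 ; 7 | 81 ; 9 | 91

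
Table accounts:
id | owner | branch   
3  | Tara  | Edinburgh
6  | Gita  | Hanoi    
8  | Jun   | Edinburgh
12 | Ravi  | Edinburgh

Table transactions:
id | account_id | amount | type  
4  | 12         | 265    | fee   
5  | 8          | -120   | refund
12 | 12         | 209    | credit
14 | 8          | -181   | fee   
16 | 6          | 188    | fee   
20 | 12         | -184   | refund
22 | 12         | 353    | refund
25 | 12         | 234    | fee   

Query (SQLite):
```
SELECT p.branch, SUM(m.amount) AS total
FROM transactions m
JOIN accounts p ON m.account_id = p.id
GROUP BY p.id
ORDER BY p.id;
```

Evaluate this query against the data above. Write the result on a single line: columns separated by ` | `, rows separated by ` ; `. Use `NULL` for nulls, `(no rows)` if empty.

Join each transactions row to its accounts via account_id.
Group joined rows by accounts.id; compute SUM(m.amount) per group.
  6: ids {16} → SUM(m.amount)=188
  8: ids {5, 14} → SUM(m.amount)=-301
  12: ids {4, 12, 20, 22, 25} → SUM(m.amount)=877

Hanoi | 188 ; Edinburgh | -301 ; Edinburgh | 877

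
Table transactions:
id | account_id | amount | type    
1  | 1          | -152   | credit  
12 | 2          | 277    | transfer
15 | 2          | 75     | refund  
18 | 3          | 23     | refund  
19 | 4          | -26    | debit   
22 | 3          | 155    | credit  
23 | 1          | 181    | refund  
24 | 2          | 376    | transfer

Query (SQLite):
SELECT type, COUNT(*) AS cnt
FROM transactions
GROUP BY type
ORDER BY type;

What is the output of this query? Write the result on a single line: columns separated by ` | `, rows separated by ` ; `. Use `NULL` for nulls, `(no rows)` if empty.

Partition transactions by type; compute COUNT(*) within each group.
  credit: ids {1, 22} → COUNT(*)=2
  debit: ids {19} → COUNT(*)=1
  refund: ids {15, 18, 23} → COUNT(*)=3
  transfer: ids {12, 24} → COUNT(*)=2

credit | 2 ; debit | 1 ; refund | 3 ; transfer | 2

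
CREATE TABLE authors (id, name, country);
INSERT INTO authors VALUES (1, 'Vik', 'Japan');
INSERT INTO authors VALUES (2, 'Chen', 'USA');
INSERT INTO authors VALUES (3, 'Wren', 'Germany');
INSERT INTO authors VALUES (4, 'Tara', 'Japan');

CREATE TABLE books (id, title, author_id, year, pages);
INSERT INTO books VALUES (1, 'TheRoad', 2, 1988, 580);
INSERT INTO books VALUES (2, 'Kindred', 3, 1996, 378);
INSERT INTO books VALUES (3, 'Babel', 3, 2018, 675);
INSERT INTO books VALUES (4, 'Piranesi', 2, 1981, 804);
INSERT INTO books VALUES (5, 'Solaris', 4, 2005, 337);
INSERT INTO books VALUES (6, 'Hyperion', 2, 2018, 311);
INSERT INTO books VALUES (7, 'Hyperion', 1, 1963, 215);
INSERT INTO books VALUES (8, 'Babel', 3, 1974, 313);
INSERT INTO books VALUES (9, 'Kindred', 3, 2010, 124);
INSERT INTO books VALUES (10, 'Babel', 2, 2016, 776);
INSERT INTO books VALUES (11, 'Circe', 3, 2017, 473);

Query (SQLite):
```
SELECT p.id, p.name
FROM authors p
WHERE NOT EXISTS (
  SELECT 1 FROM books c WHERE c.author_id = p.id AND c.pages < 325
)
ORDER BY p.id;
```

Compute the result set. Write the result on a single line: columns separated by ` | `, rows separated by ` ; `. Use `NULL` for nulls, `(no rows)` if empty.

4 | Tara

For each authors row, check whether any books with matching author_id has pages < 325.
Keep rows where that is false.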